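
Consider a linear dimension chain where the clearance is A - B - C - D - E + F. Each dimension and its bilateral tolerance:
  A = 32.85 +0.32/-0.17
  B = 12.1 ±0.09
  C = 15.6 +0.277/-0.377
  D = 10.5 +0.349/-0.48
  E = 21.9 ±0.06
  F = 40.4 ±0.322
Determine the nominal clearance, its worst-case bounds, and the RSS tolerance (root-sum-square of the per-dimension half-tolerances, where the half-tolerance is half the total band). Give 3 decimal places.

Stack each dimension's contribution:
  +A: nom +32.850 → Σnom=32.850; wc +0.320/-0.170 → slack +0.320/-0.170; half-tol=0.245, Σhalf²=0.060025
  -B: nom -12.100 → Σnom=20.750; wc +0.090/-0.090 → slack +0.410/-0.260; half-tol=0.090, Σhalf²=0.068125
  -C: nom -15.600 → Σnom=5.150; wc +0.377/-0.277 → slack +0.787/-0.537; half-tol=0.327, Σhalf²=0.175054
  -D: nom -10.500 → Σnom=-5.350; wc +0.480/-0.349 → slack +1.267/-0.886; half-tol=0.414, Σhalf²=0.346864
  -E: nom -21.900 → Σnom=-27.250; wc +0.060/-0.060 → slack +1.327/-0.946; half-tol=0.060, Σhalf²=0.350464
  +F: nom +40.400 → Σnom=13.150; wc +0.322/-0.322 → slack +1.649/-1.268; half-tol=0.322, Σhalf²=0.454148
Nominal = 13.150. Worst-case = [13.150 - 1.268, 13.150 + 1.649] = [11.882, 14.799]. RSS = √0.454148 = 0.674.

nominal=13.150 wc=[11.882,14.799] rss=0.674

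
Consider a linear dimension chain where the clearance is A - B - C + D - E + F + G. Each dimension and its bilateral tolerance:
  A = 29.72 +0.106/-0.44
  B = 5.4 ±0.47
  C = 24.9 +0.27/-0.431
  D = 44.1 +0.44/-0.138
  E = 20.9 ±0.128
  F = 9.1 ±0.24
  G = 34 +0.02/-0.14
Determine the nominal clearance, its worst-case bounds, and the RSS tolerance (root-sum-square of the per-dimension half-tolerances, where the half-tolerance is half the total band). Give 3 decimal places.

Stack each dimension's contribution:
  +A: nom +29.720 → Σnom=29.720; wc +0.106/-0.440 → slack +0.106/-0.440; half-tol=0.273, Σhalf²=0.074529
  -B: nom -5.400 → Σnom=24.320; wc +0.470/-0.470 → slack +0.576/-0.910; half-tol=0.470, Σhalf²=0.295429
  -C: nom -24.900 → Σnom=-0.580; wc +0.431/-0.270 → slack +1.007/-1.180; half-tol=0.351, Σhalf²=0.418279
  +D: nom +44.100 → Σnom=43.520; wc +0.440/-0.138 → slack +1.447/-1.318; half-tol=0.289, Σhalf²=0.501800
  -E: nom -20.900 → Σnom=22.620; wc +0.128/-0.128 → slack +1.575/-1.446; half-tol=0.128, Σhalf²=0.518184
  +F: nom +9.100 → Σnom=31.720; wc +0.240/-0.240 → slack +1.815/-1.686; half-tol=0.240, Σhalf²=0.575784
  +G: nom +34.000 → Σnom=65.720; wc +0.020/-0.140 → slack +1.835/-1.826; half-tol=0.080, Σhalf²=0.582184
Nominal = 65.720. Worst-case = [65.720 - 1.826, 65.720 + 1.835] = [63.894, 67.555]. RSS = √0.582184 = 0.763.

nominal=65.720 wc=[63.894,67.555] rss=0.763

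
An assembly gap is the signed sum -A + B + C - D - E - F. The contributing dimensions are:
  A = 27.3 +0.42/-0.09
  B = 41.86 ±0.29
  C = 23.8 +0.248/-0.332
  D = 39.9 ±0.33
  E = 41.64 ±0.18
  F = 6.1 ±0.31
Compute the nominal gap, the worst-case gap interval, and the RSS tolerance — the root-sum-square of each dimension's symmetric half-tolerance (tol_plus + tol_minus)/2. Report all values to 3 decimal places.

nominal=-49.280 wc=[-51.142,-47.832] rss=0.686

Stack each dimension's contribution:
  -A: nom -27.300 → Σnom=-27.300; wc +0.090/-0.420 → slack +0.090/-0.420; half-tol=0.255, Σhalf²=0.065025
  +B: nom +41.860 → Σnom=14.560; wc +0.290/-0.290 → slack +0.380/-0.710; half-tol=0.290, Σhalf²=0.149125
  +C: nom +23.800 → Σnom=38.360; wc +0.248/-0.332 → slack +0.628/-1.042; half-tol=0.290, Σhalf²=0.233225
  -D: nom -39.900 → Σnom=-1.540; wc +0.330/-0.330 → slack +0.958/-1.372; half-tol=0.330, Σhalf²=0.342125
  -E: nom -41.640 → Σnom=-43.180; wc +0.180/-0.180 → slack +1.138/-1.552; half-tol=0.180, Σhalf²=0.374525
  -F: nom -6.100 → Σnom=-49.280; wc +0.310/-0.310 → slack +1.448/-1.862; half-tol=0.310, Σhalf²=0.470625
Nominal = -49.280. Worst-case = [-49.280 - 1.862, -49.280 + 1.448] = [-51.142, -47.832]. RSS = √0.470625 = 0.686.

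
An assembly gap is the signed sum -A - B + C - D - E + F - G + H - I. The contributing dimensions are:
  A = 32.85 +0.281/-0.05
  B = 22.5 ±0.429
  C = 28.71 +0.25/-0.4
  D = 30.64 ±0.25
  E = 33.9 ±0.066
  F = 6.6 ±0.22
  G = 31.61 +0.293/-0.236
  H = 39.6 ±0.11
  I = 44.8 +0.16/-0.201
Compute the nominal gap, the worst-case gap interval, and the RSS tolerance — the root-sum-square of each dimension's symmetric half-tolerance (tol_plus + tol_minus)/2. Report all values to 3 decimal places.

Stack each dimension's contribution:
  -A: nom -32.850 → Σnom=-32.850; wc +0.050/-0.281 → slack +0.050/-0.281; half-tol=0.166, Σhalf²=0.027390
  -B: nom -22.500 → Σnom=-55.350; wc +0.429/-0.429 → slack +0.479/-0.710; half-tol=0.429, Σhalf²=0.211431
  +C: nom +28.710 → Σnom=-26.640; wc +0.250/-0.400 → slack +0.729/-1.110; half-tol=0.325, Σhalf²=0.317056
  -D: nom -30.640 → Σnom=-57.280; wc +0.250/-0.250 → slack +0.979/-1.360; half-tol=0.250, Σhalf²=0.379556
  -E: nom -33.900 → Σnom=-91.180; wc +0.066/-0.066 → slack +1.045/-1.426; half-tol=0.066, Σhalf²=0.383912
  +F: nom +6.600 → Σnom=-84.580; wc +0.220/-0.220 → slack +1.265/-1.646; half-tol=0.220, Σhalf²=0.432312
  -G: nom -31.610 → Σnom=-116.190; wc +0.236/-0.293 → slack +1.501/-1.939; half-tol=0.264, Σhalf²=0.502273
  +H: nom +39.600 → Σnom=-76.590; wc +0.110/-0.110 → slack +1.611/-2.049; half-tol=0.110, Σhalf²=0.514373
  -I: nom -44.800 → Σnom=-121.390; wc +0.201/-0.160 → slack +1.812/-2.209; half-tol=0.180, Σhalf²=0.546953
Nominal = -121.390. Worst-case = [-121.390 - 2.209, -121.390 + 1.812] = [-123.599, -119.578]. RSS = √0.546953 = 0.740.

nominal=-121.390 wc=[-123.599,-119.578] rss=0.740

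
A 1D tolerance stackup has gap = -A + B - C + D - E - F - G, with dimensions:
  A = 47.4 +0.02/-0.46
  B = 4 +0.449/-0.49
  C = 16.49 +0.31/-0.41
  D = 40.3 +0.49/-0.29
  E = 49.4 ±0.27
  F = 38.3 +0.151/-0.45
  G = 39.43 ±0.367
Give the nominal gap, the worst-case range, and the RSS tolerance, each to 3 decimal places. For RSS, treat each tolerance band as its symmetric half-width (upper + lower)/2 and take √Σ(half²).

Stack each dimension's contribution:
  -A: nom -47.400 → Σnom=-47.400; wc +0.460/-0.020 → slack +0.460/-0.020; half-tol=0.240, Σhalf²=0.057600
  +B: nom +4.000 → Σnom=-43.400; wc +0.449/-0.490 → slack +0.909/-0.510; half-tol=0.470, Σhalf²=0.278030
  -C: nom -16.490 → Σnom=-59.890; wc +0.410/-0.310 → slack +1.319/-0.820; half-tol=0.360, Σhalf²=0.407630
  +D: nom +40.300 → Σnom=-19.590; wc +0.490/-0.290 → slack +1.809/-1.110; half-tol=0.390, Σhalf²=0.559730
  -E: nom -49.400 → Σnom=-68.990; wc +0.270/-0.270 → slack +2.079/-1.380; half-tol=0.270, Σhalf²=0.632630
  -F: nom -38.300 → Σnom=-107.290; wc +0.450/-0.151 → slack +2.529/-1.531; half-tol=0.300, Σhalf²=0.722931
  -G: nom -39.430 → Σnom=-146.720; wc +0.367/-0.367 → slack +2.896/-1.898; half-tol=0.367, Σhalf²=0.857619
Nominal = -146.720. Worst-case = [-146.720 - 1.898, -146.720 + 2.896] = [-148.618, -143.824]. RSS = √0.857619 = 0.926.

nominal=-146.720 wc=[-148.618,-143.824] rss=0.926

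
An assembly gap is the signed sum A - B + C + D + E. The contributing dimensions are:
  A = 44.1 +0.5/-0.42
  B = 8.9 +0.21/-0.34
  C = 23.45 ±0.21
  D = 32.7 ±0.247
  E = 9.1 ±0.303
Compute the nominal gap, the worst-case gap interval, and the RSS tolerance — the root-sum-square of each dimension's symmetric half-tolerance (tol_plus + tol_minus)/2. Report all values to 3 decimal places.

Stack each dimension's contribution:
  +A: nom +44.100 → Σnom=44.100; wc +0.500/-0.420 → slack +0.500/-0.420; half-tol=0.460, Σhalf²=0.211600
  -B: nom -8.900 → Σnom=35.200; wc +0.340/-0.210 → slack +0.840/-0.630; half-tol=0.275, Σhalf²=0.287225
  +C: nom +23.450 → Σnom=58.650; wc +0.210/-0.210 → slack +1.050/-0.840; half-tol=0.210, Σhalf²=0.331325
  +D: nom +32.700 → Σnom=91.350; wc +0.247/-0.247 → slack +1.297/-1.087; half-tol=0.247, Σhalf²=0.392334
  +E: nom +9.100 → Σnom=100.450; wc +0.303/-0.303 → slack +1.600/-1.390; half-tol=0.303, Σhalf²=0.484143
Nominal = 100.450. Worst-case = [100.450 - 1.390, 100.450 + 1.600] = [99.060, 102.050]. RSS = √0.484143 = 0.696.

nominal=100.450 wc=[99.060,102.050] rss=0.696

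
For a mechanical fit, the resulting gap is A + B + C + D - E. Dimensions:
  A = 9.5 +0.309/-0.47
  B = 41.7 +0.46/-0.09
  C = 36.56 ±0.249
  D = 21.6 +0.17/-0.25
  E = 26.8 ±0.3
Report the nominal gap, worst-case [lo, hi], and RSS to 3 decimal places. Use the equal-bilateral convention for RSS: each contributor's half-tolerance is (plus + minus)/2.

Stack each dimension's contribution:
  +A: nom +9.500 → Σnom=9.500; wc +0.309/-0.470 → slack +0.309/-0.470; half-tol=0.389, Σhalf²=0.151710
  +B: nom +41.700 → Σnom=51.200; wc +0.460/-0.090 → slack +0.769/-0.560; half-tol=0.275, Σhalf²=0.227335
  +C: nom +36.560 → Σnom=87.760; wc +0.249/-0.249 → slack +1.018/-0.809; half-tol=0.249, Σhalf²=0.289336
  +D: nom +21.600 → Σnom=109.360; wc +0.170/-0.250 → slack +1.188/-1.059; half-tol=0.210, Σhalf²=0.333436
  -E: nom -26.800 → Σnom=82.560; wc +0.300/-0.300 → slack +1.488/-1.359; half-tol=0.300, Σhalf²=0.423436
Nominal = 82.560. Worst-case = [82.560 - 1.359, 82.560 + 1.488] = [81.201, 84.048]. RSS = √0.423436 = 0.651.

nominal=82.560 wc=[81.201,84.048] rss=0.651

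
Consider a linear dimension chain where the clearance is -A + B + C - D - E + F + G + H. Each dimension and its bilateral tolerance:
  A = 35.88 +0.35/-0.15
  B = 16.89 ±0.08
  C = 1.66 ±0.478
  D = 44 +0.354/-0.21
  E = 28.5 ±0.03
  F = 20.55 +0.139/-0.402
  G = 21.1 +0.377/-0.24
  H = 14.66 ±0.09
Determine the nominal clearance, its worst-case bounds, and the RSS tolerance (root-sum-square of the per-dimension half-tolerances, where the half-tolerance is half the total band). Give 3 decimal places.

Stack each dimension's contribution:
  -A: nom -35.880 → Σnom=-35.880; wc +0.150/-0.350 → slack +0.150/-0.350; half-tol=0.250, Σhalf²=0.062500
  +B: nom +16.890 → Σnom=-18.990; wc +0.080/-0.080 → slack +0.230/-0.430; half-tol=0.080, Σhalf²=0.068900
  +C: nom +1.660 → Σnom=-17.330; wc +0.478/-0.478 → slack +0.708/-0.908; half-tol=0.478, Σhalf²=0.297384
  -D: nom -44.000 → Σnom=-61.330; wc +0.210/-0.354 → slack +0.918/-1.262; half-tol=0.282, Σhalf²=0.376908
  -E: nom -28.500 → Σnom=-89.830; wc +0.030/-0.030 → slack +0.948/-1.292; half-tol=0.030, Σhalf²=0.377808
  +F: nom +20.550 → Σnom=-69.280; wc +0.139/-0.402 → slack +1.087/-1.694; half-tol=0.271, Σhalf²=0.450978
  +G: nom +21.100 → Σnom=-48.180; wc +0.377/-0.240 → slack +1.464/-1.934; half-tol=0.308, Σhalf²=0.546150
  +H: nom +14.660 → Σnom=-33.520; wc +0.090/-0.090 → slack +1.554/-2.024; half-tol=0.090, Σhalf²=0.554250
Nominal = -33.520. Worst-case = [-33.520 - 2.024, -33.520 + 1.554] = [-35.544, -31.966]. RSS = √0.554250 = 0.744.

nominal=-33.520 wc=[-35.544,-31.966] rss=0.744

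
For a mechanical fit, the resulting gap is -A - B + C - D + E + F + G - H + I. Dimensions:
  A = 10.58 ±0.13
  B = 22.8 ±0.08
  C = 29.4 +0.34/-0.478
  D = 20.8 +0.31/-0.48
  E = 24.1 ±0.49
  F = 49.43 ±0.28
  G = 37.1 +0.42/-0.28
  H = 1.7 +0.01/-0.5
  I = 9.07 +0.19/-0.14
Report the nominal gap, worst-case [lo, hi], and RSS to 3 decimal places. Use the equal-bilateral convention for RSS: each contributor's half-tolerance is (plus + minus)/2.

Stack each dimension's contribution:
  -A: nom -10.580 → Σnom=-10.580; wc +0.130/-0.130 → slack +0.130/-0.130; half-tol=0.130, Σhalf²=0.016900
  -B: nom -22.800 → Σnom=-33.380; wc +0.080/-0.080 → slack +0.210/-0.210; half-tol=0.080, Σhalf²=0.023300
  +C: nom +29.400 → Σnom=-3.980; wc +0.340/-0.478 → slack +0.550/-0.688; half-tol=0.409, Σhalf²=0.190581
  -D: nom -20.800 → Σnom=-24.780; wc +0.480/-0.310 → slack +1.030/-0.998; half-tol=0.395, Σhalf²=0.346606
  +E: nom +24.100 → Σnom=-0.680; wc +0.490/-0.490 → slack +1.520/-1.488; half-tol=0.490, Σhalf²=0.586706
  +F: nom +49.430 → Σnom=48.750; wc +0.280/-0.280 → slack +1.800/-1.768; half-tol=0.280, Σhalf²=0.665106
  +G: nom +37.100 → Σnom=85.850; wc +0.420/-0.280 → slack +2.220/-2.048; half-tol=0.350, Σhalf²=0.787606
  -H: nom -1.700 → Σnom=84.150; wc +0.500/-0.010 → slack +2.720/-2.058; half-tol=0.255, Σhalf²=0.852631
  +I: nom +9.070 → Σnom=93.220; wc +0.190/-0.140 → slack +2.910/-2.198; half-tol=0.165, Σhalf²=0.879856
Nominal = 93.220. Worst-case = [93.220 - 2.198, 93.220 + 2.910] = [91.022, 96.130]. RSS = √0.879856 = 0.938.

nominal=93.220 wc=[91.022,96.130] rss=0.938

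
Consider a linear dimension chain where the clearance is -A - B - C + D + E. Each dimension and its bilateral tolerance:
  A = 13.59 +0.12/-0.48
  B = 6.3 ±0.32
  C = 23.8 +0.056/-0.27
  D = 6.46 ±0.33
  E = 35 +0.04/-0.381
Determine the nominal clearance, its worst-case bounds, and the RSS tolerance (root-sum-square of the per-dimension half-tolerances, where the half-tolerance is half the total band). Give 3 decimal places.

Stack each dimension's contribution:
  -A: nom -13.590 → Σnom=-13.590; wc +0.480/-0.120 → slack +0.480/-0.120; half-tol=0.300, Σhalf²=0.090000
  -B: nom -6.300 → Σnom=-19.890; wc +0.320/-0.320 → slack +0.800/-0.440; half-tol=0.320, Σhalf²=0.192400
  -C: nom -23.800 → Σnom=-43.690; wc +0.270/-0.056 → slack +1.070/-0.496; half-tol=0.163, Σhalf²=0.218969
  +D: nom +6.460 → Σnom=-37.230; wc +0.330/-0.330 → slack +1.400/-0.826; half-tol=0.330, Σhalf²=0.327869
  +E: nom +35.000 → Σnom=-2.230; wc +0.040/-0.381 → slack +1.440/-1.207; half-tol=0.210, Σhalf²=0.372179
Nominal = -2.230. Worst-case = [-2.230 - 1.207, -2.230 + 1.440] = [-3.437, -0.790]. RSS = √0.372179 = 0.610.

nominal=-2.230 wc=[-3.437,-0.790] rss=0.610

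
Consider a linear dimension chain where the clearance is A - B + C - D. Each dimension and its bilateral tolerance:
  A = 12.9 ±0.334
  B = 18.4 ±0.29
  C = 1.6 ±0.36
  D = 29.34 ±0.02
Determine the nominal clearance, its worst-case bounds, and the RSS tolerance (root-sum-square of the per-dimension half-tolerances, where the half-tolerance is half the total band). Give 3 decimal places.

Stack each dimension's contribution:
  +A: nom +12.900 → Σnom=12.900; wc +0.334/-0.334 → slack +0.334/-0.334; half-tol=0.334, Σhalf²=0.111556
  -B: nom -18.400 → Σnom=-5.500; wc +0.290/-0.290 → slack +0.624/-0.624; half-tol=0.290, Σhalf²=0.195656
  +C: nom +1.600 → Σnom=-3.900; wc +0.360/-0.360 → slack +0.984/-0.984; half-tol=0.360, Σhalf²=0.325256
  -D: nom -29.340 → Σnom=-33.240; wc +0.020/-0.020 → slack +1.004/-1.004; half-tol=0.020, Σhalf²=0.325656
Nominal = -33.240. Worst-case = [-33.240 - 1.004, -33.240 + 1.004] = [-34.244, -32.236]. RSS = √0.325656 = 0.571.

nominal=-33.240 wc=[-34.244,-32.236] rss=0.571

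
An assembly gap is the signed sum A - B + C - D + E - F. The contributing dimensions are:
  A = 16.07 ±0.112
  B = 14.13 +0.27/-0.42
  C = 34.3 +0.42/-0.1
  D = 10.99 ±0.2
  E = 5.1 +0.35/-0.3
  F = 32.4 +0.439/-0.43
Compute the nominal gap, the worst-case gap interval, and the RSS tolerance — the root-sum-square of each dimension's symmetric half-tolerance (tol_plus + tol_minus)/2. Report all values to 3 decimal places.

nominal=-2.050 wc=[-3.471,-0.118] rss=0.730

Stack each dimension's contribution:
  +A: nom +16.070 → Σnom=16.070; wc +0.112/-0.112 → slack +0.112/-0.112; half-tol=0.112, Σhalf²=0.012544
  -B: nom -14.130 → Σnom=1.940; wc +0.420/-0.270 → slack +0.532/-0.382; half-tol=0.345, Σhalf²=0.131569
  +C: nom +34.300 → Σnom=36.240; wc +0.420/-0.100 → slack +0.952/-0.482; half-tol=0.260, Σhalf²=0.199169
  -D: nom -10.990 → Σnom=25.250; wc +0.200/-0.200 → slack +1.152/-0.682; half-tol=0.200, Σhalf²=0.239169
  +E: nom +5.100 → Σnom=30.350; wc +0.350/-0.300 → slack +1.502/-0.982; half-tol=0.325, Σhalf²=0.344794
  -F: nom -32.400 → Σnom=-2.050; wc +0.430/-0.439 → slack +1.932/-1.421; half-tol=0.434, Σhalf²=0.533584
Nominal = -2.050. Worst-case = [-2.050 - 1.421, -2.050 + 1.932] = [-3.471, -0.118]. RSS = √0.533584 = 0.730.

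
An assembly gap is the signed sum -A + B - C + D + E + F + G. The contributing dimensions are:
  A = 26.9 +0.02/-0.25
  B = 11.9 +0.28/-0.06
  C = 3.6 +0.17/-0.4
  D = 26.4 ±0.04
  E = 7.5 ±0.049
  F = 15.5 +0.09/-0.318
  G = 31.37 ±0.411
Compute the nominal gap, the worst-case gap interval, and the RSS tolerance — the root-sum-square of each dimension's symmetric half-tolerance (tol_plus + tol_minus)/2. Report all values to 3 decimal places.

nominal=62.170 wc=[61.102,63.690] rss=0.586

Stack each dimension's contribution:
  -A: nom -26.900 → Σnom=-26.900; wc +0.250/-0.020 → slack +0.250/-0.020; half-tol=0.135, Σhalf²=0.018225
  +B: nom +11.900 → Σnom=-15.000; wc +0.280/-0.060 → slack +0.530/-0.080; half-tol=0.170, Σhalf²=0.047125
  -C: nom -3.600 → Σnom=-18.600; wc +0.400/-0.170 → slack +0.930/-0.250; half-tol=0.285, Σhalf²=0.128350
  +D: nom +26.400 → Σnom=7.800; wc +0.040/-0.040 → slack +0.970/-0.290; half-tol=0.040, Σhalf²=0.129950
  +E: nom +7.500 → Σnom=15.300; wc +0.049/-0.049 → slack +1.019/-0.339; half-tol=0.049, Σhalf²=0.132351
  +F: nom +15.500 → Σnom=30.800; wc +0.090/-0.318 → slack +1.109/-0.657; half-tol=0.204, Σhalf²=0.173967
  +G: nom +31.370 → Σnom=62.170; wc +0.411/-0.411 → slack +1.520/-1.068; half-tol=0.411, Σhalf²=0.342888
Nominal = 62.170. Worst-case = [62.170 - 1.068, 62.170 + 1.520] = [61.102, 63.690]. RSS = √0.342888 = 0.586.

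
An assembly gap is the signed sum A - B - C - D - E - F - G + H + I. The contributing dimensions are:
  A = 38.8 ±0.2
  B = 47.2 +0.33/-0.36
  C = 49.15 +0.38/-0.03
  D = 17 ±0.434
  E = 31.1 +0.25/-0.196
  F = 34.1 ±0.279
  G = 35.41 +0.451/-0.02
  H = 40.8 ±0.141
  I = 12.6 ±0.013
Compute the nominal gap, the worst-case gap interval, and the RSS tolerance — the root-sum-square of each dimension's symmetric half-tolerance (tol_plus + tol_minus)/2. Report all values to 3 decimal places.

nominal=-121.760 wc=[-124.238,-120.087] rss=0.770

Stack each dimension's contribution:
  +A: nom +38.800 → Σnom=38.800; wc +0.200/-0.200 → slack +0.200/-0.200; half-tol=0.200, Σhalf²=0.040000
  -B: nom -47.200 → Σnom=-8.400; wc +0.360/-0.330 → slack +0.560/-0.530; half-tol=0.345, Σhalf²=0.159025
  -C: nom -49.150 → Σnom=-57.550; wc +0.030/-0.380 → slack +0.590/-0.910; half-tol=0.205, Σhalf²=0.201050
  -D: nom -17.000 → Σnom=-74.550; wc +0.434/-0.434 → slack +1.024/-1.344; half-tol=0.434, Σhalf²=0.389406
  -E: nom -31.100 → Σnom=-105.650; wc +0.196/-0.250 → slack +1.220/-1.594; half-tol=0.223, Σhalf²=0.439135
  -F: nom -34.100 → Σnom=-139.750; wc +0.279/-0.279 → slack +1.499/-1.873; half-tol=0.279, Σhalf²=0.516976
  -G: nom -35.410 → Σnom=-175.160; wc +0.020/-0.451 → slack +1.519/-2.324; half-tol=0.236, Σhalf²=0.572436
  +H: nom +40.800 → Σnom=-134.360; wc +0.141/-0.141 → slack +1.660/-2.465; half-tol=0.141, Σhalf²=0.592317
  +I: nom +12.600 → Σnom=-121.760; wc +0.013/-0.013 → slack +1.673/-2.478; half-tol=0.013, Σhalf²=0.592486
Nominal = -121.760. Worst-case = [-121.760 - 2.478, -121.760 + 1.673] = [-124.238, -120.087]. RSS = √0.592486 = 0.770.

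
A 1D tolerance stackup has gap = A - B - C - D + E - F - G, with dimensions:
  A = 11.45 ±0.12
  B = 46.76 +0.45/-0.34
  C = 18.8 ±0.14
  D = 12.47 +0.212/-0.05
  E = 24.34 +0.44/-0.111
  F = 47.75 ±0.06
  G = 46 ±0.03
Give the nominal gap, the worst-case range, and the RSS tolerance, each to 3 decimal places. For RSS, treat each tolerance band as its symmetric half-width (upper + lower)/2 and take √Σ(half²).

Stack each dimension's contribution:
  +A: nom +11.450 → Σnom=11.450; wc +0.120/-0.120 → slack +0.120/-0.120; half-tol=0.120, Σhalf²=0.014400
  -B: nom -46.760 → Σnom=-35.310; wc +0.340/-0.450 → slack +0.460/-0.570; half-tol=0.395, Σhalf²=0.170425
  -C: nom -18.800 → Σnom=-54.110; wc +0.140/-0.140 → slack +0.600/-0.710; half-tol=0.140, Σhalf²=0.190025
  -D: nom -12.470 → Σnom=-66.580; wc +0.050/-0.212 → slack +0.650/-0.922; half-tol=0.131, Σhalf²=0.207186
  +E: nom +24.340 → Σnom=-42.240; wc +0.440/-0.111 → slack +1.090/-1.033; half-tol=0.276, Σhalf²=0.283086
  -F: nom -47.750 → Σnom=-89.990; wc +0.060/-0.060 → slack +1.150/-1.093; half-tol=0.060, Σhalf²=0.286686
  -G: nom -46.000 → Σnom=-135.990; wc +0.030/-0.030 → slack +1.180/-1.123; half-tol=0.030, Σhalf²=0.287586
Nominal = -135.990. Worst-case = [-135.990 - 1.123, -135.990 + 1.180] = [-137.113, -134.810]. RSS = √0.287586 = 0.536.

nominal=-135.990 wc=[-137.113,-134.810] rss=0.536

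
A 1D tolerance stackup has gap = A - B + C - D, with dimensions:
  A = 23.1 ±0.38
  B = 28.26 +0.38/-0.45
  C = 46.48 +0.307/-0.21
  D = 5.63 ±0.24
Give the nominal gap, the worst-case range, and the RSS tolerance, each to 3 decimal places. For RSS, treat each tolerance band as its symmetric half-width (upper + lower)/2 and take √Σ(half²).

Stack each dimension's contribution:
  +A: nom +23.100 → Σnom=23.100; wc +0.380/-0.380 → slack +0.380/-0.380; half-tol=0.380, Σhalf²=0.144400
  -B: nom -28.260 → Σnom=-5.160; wc +0.450/-0.380 → slack +0.830/-0.760; half-tol=0.415, Σhalf²=0.316625
  +C: nom +46.480 → Σnom=41.320; wc +0.307/-0.210 → slack +1.137/-0.970; half-tol=0.259, Σhalf²=0.383447
  -D: nom -5.630 → Σnom=35.690; wc +0.240/-0.240 → slack +1.377/-1.210; half-tol=0.240, Σhalf²=0.441047
Nominal = 35.690. Worst-case = [35.690 - 1.210, 35.690 + 1.377] = [34.480, 37.067]. RSS = √0.441047 = 0.664.

nominal=35.690 wc=[34.480,37.067] rss=0.664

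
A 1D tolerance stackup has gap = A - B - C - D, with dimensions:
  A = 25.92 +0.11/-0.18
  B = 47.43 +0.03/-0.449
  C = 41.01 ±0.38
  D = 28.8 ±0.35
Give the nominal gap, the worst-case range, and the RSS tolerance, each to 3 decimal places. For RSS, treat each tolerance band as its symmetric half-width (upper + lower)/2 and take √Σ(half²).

nominal=-91.320 wc=[-92.260,-90.031] rss=0.588

Stack each dimension's contribution:
  +A: nom +25.920 → Σnom=25.920; wc +0.110/-0.180 → slack +0.110/-0.180; half-tol=0.145, Σhalf²=0.021025
  -B: nom -47.430 → Σnom=-21.510; wc +0.449/-0.030 → slack +0.559/-0.210; half-tol=0.239, Σhalf²=0.078385
  -C: nom -41.010 → Σnom=-62.520; wc +0.380/-0.380 → slack +0.939/-0.590; half-tol=0.380, Σhalf²=0.222785
  -D: nom -28.800 → Σnom=-91.320; wc +0.350/-0.350 → slack +1.289/-0.940; half-tol=0.350, Σhalf²=0.345285
Nominal = -91.320. Worst-case = [-91.320 - 0.940, -91.320 + 1.289] = [-92.260, -90.031]. RSS = √0.345285 = 0.588.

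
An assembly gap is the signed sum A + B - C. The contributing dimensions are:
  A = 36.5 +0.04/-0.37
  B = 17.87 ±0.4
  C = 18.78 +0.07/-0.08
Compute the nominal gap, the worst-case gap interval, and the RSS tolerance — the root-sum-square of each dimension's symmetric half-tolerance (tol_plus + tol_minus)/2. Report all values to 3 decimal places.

Stack each dimension's contribution:
  +A: nom +36.500 → Σnom=36.500; wc +0.040/-0.370 → slack +0.040/-0.370; half-tol=0.205, Σhalf²=0.042025
  +B: nom +17.870 → Σnom=54.370; wc +0.400/-0.400 → slack +0.440/-0.770; half-tol=0.400, Σhalf²=0.202025
  -C: nom -18.780 → Σnom=35.590; wc +0.080/-0.070 → slack +0.520/-0.840; half-tol=0.075, Σhalf²=0.207650
Nominal = 35.590. Worst-case = [35.590 - 0.840, 35.590 + 0.520] = [34.750, 36.110]. RSS = √0.207650 = 0.456.

nominal=35.590 wc=[34.750,36.110] rss=0.456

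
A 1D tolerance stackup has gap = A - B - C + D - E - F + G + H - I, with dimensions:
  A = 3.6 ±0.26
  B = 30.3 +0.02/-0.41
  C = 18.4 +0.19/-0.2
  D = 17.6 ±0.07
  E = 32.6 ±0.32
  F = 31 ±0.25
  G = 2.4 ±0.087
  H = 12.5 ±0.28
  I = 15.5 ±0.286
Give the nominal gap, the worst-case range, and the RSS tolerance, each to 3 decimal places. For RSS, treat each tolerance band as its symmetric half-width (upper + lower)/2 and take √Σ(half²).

Stack each dimension's contribution:
  +A: nom +3.600 → Σnom=3.600; wc +0.260/-0.260 → slack +0.260/-0.260; half-tol=0.260, Σhalf²=0.067600
  -B: nom -30.300 → Σnom=-26.700; wc +0.410/-0.020 → slack +0.670/-0.280; half-tol=0.215, Σhalf²=0.113825
  -C: nom -18.400 → Σnom=-45.100; wc +0.200/-0.190 → slack +0.870/-0.470; half-tol=0.195, Σhalf²=0.151850
  +D: nom +17.600 → Σnom=-27.500; wc +0.070/-0.070 → slack +0.940/-0.540; half-tol=0.070, Σhalf²=0.156750
  -E: nom -32.600 → Σnom=-60.100; wc +0.320/-0.320 → slack +1.260/-0.860; half-tol=0.320, Σhalf²=0.259150
  -F: nom -31.000 → Σnom=-91.100; wc +0.250/-0.250 → slack +1.510/-1.110; half-tol=0.250, Σhalf²=0.321650
  +G: nom +2.400 → Σnom=-88.700; wc +0.087/-0.087 → slack +1.597/-1.197; half-tol=0.087, Σhalf²=0.329219
  +H: nom +12.500 → Σnom=-76.200; wc +0.280/-0.280 → slack +1.877/-1.477; half-tol=0.280, Σhalf²=0.407619
  -I: nom -15.500 → Σnom=-91.700; wc +0.286/-0.286 → slack +2.163/-1.763; half-tol=0.286, Σhalf²=0.489415
Nominal = -91.700. Worst-case = [-91.700 - 1.763, -91.700 + 2.163] = [-93.463, -89.537]. RSS = √0.489415 = 0.700.

nominal=-91.700 wc=[-93.463,-89.537] rss=0.700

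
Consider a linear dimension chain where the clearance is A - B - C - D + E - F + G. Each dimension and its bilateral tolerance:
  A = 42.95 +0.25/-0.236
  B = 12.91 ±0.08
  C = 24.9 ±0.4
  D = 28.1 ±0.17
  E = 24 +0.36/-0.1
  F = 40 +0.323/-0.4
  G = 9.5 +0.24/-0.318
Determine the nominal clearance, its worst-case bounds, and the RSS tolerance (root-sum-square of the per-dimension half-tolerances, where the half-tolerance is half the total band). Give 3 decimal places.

Stack each dimension's contribution:
  +A: nom +42.950 → Σnom=42.950; wc +0.250/-0.236 → slack +0.250/-0.236; half-tol=0.243, Σhalf²=0.059049
  -B: nom -12.910 → Σnom=30.040; wc +0.080/-0.080 → slack +0.330/-0.316; half-tol=0.080, Σhalf²=0.065449
  -C: nom -24.900 → Σnom=5.140; wc +0.400/-0.400 → slack +0.730/-0.716; half-tol=0.400, Σhalf²=0.225449
  -D: nom -28.100 → Σnom=-22.960; wc +0.170/-0.170 → slack +0.900/-0.886; half-tol=0.170, Σhalf²=0.254349
  +E: nom +24.000 → Σnom=1.040; wc +0.360/-0.100 → slack +1.260/-0.986; half-tol=0.230, Σhalf²=0.307249
  -F: nom -40.000 → Σnom=-38.960; wc +0.400/-0.323 → slack +1.660/-1.309; half-tol=0.362, Σhalf²=0.437931
  +G: nom +9.500 → Σnom=-29.460; wc +0.240/-0.318 → slack +1.900/-1.627; half-tol=0.279, Σhalf²=0.515772
Nominal = -29.460. Worst-case = [-29.460 - 1.627, -29.460 + 1.900] = [-31.087, -27.560]. RSS = √0.515772 = 0.718.

nominal=-29.460 wc=[-31.087,-27.560] rss=0.718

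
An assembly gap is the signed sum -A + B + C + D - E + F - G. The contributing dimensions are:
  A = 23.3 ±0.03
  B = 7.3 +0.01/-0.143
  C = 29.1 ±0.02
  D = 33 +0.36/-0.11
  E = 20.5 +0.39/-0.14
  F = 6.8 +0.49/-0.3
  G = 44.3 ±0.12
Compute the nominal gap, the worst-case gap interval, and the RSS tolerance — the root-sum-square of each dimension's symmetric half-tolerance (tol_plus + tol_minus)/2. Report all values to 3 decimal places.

nominal=-11.900 wc=[-13.013,-10.730] rss=0.550

Stack each dimension's contribution:
  -A: nom -23.300 → Σnom=-23.300; wc +0.030/-0.030 → slack +0.030/-0.030; half-tol=0.030, Σhalf²=0.000900
  +B: nom +7.300 → Σnom=-16.000; wc +0.010/-0.143 → slack +0.040/-0.173; half-tol=0.076, Σhalf²=0.006752
  +C: nom +29.100 → Σnom=13.100; wc +0.020/-0.020 → slack +0.060/-0.193; half-tol=0.020, Σhalf²=0.007152
  +D: nom +33.000 → Σnom=46.100; wc +0.360/-0.110 → slack +0.420/-0.303; half-tol=0.235, Σhalf²=0.062377
  -E: nom -20.500 → Σnom=25.600; wc +0.140/-0.390 → slack +0.560/-0.693; half-tol=0.265, Σhalf²=0.132602
  +F: nom +6.800 → Σnom=32.400; wc +0.490/-0.300 → slack +1.050/-0.993; half-tol=0.395, Σhalf²=0.288627
  -G: nom -44.300 → Σnom=-11.900; wc +0.120/-0.120 → slack +1.170/-1.113; half-tol=0.120, Σhalf²=0.303027
Nominal = -11.900. Worst-case = [-11.900 - 1.113, -11.900 + 1.170] = [-13.013, -10.730]. RSS = √0.303027 = 0.550.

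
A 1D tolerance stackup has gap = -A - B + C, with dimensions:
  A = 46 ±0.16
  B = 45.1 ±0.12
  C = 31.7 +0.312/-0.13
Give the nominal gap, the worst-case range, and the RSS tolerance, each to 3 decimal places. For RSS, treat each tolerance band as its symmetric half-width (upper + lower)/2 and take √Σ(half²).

Stack each dimension's contribution:
  -A: nom -46.000 → Σnom=-46.000; wc +0.160/-0.160 → slack +0.160/-0.160; half-tol=0.160, Σhalf²=0.025600
  -B: nom -45.100 → Σnom=-91.100; wc +0.120/-0.120 → slack +0.280/-0.280; half-tol=0.120, Σhalf²=0.040000
  +C: nom +31.700 → Σnom=-59.400; wc +0.312/-0.130 → slack +0.592/-0.410; half-tol=0.221, Σhalf²=0.088841
Nominal = -59.400. Worst-case = [-59.400 - 0.410, -59.400 + 0.592] = [-59.810, -58.808]. RSS = √0.088841 = 0.298.

nominal=-59.400 wc=[-59.810,-58.808] rss=0.298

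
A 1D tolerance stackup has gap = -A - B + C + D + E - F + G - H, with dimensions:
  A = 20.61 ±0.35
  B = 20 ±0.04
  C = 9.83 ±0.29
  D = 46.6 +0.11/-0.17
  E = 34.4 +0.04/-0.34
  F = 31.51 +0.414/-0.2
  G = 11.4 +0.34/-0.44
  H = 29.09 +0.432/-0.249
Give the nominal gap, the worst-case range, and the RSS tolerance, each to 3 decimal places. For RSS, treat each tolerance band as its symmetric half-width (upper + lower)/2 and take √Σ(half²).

Stack each dimension's contribution:
  -A: nom -20.610 → Σnom=-20.610; wc +0.350/-0.350 → slack +0.350/-0.350; half-tol=0.350, Σhalf²=0.122500
  -B: nom -20.000 → Σnom=-40.610; wc +0.040/-0.040 → slack +0.390/-0.390; half-tol=0.040, Σhalf²=0.124100
  +C: nom +9.830 → Σnom=-30.780; wc +0.290/-0.290 → slack +0.680/-0.680; half-tol=0.290, Σhalf²=0.208200
  +D: nom +46.600 → Σnom=15.820; wc +0.110/-0.170 → slack +0.790/-0.850; half-tol=0.140, Σhalf²=0.227800
  +E: nom +34.400 → Σnom=50.220; wc +0.040/-0.340 → slack +0.830/-1.190; half-tol=0.190, Σhalf²=0.263900
  -F: nom -31.510 → Σnom=18.710; wc +0.200/-0.414 → slack +1.030/-1.604; half-tol=0.307, Σhalf²=0.358149
  +G: nom +11.400 → Σnom=30.110; wc +0.340/-0.440 → slack +1.370/-2.044; half-tol=0.390, Σhalf²=0.510249
  -H: nom -29.090 → Σnom=1.020; wc +0.249/-0.432 → slack +1.619/-2.476; half-tol=0.341, Σhalf²=0.626189
Nominal = 1.020. Worst-case = [1.020 - 2.476, 1.020 + 1.619] = [-1.456, 2.639]. RSS = √0.626189 = 0.791.

nominal=1.020 wc=[-1.456,2.639] rss=0.791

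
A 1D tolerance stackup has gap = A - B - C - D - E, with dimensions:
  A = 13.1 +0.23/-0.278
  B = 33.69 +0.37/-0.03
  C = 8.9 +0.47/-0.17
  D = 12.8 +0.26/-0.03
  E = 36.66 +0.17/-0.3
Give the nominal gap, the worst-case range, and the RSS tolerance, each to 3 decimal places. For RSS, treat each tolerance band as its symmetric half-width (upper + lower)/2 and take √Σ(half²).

Stack each dimension's contribution:
  +A: nom +13.100 → Σnom=13.100; wc +0.230/-0.278 → slack +0.230/-0.278; half-tol=0.254, Σhalf²=0.064516
  -B: nom -33.690 → Σnom=-20.590; wc +0.030/-0.370 → slack +0.260/-0.648; half-tol=0.200, Σhalf²=0.104516
  -C: nom -8.900 → Σnom=-29.490; wc +0.170/-0.470 → slack +0.430/-1.118; half-tol=0.320, Σhalf²=0.206916
  -D: nom -12.800 → Σnom=-42.290; wc +0.030/-0.260 → slack +0.460/-1.378; half-tol=0.145, Σhalf²=0.227941
  -E: nom -36.660 → Σnom=-78.950; wc +0.300/-0.170 → slack +0.760/-1.548; half-tol=0.235, Σhalf²=0.283166
Nominal = -78.950. Worst-case = [-78.950 - 1.548, -78.950 + 0.760] = [-80.498, -78.190]. RSS = √0.283166 = 0.532.

nominal=-78.950 wc=[-80.498,-78.190] rss=0.532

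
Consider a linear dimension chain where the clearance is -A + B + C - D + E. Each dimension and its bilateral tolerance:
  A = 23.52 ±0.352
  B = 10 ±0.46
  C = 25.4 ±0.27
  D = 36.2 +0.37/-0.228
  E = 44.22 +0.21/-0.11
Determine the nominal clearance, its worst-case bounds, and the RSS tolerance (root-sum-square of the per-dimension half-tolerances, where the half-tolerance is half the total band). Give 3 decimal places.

Stack each dimension's contribution:
  -A: nom -23.520 → Σnom=-23.520; wc +0.352/-0.352 → slack +0.352/-0.352; half-tol=0.352, Σhalf²=0.123904
  +B: nom +10.000 → Σnom=-13.520; wc +0.460/-0.460 → slack +0.812/-0.812; half-tol=0.460, Σhalf²=0.335504
  +C: nom +25.400 → Σnom=11.880; wc +0.270/-0.270 → slack +1.082/-1.082; half-tol=0.270, Σhalf²=0.408404
  -D: nom -36.200 → Σnom=-24.320; wc +0.228/-0.370 → slack +1.310/-1.452; half-tol=0.299, Σhalf²=0.497805
  +E: nom +44.220 → Σnom=19.900; wc +0.210/-0.110 → slack +1.520/-1.562; half-tol=0.160, Σhalf²=0.523405
Nominal = 19.900. Worst-case = [19.900 - 1.562, 19.900 + 1.520] = [18.338, 21.420]. RSS = √0.523405 = 0.723.

nominal=19.900 wc=[18.338,21.420] rss=0.723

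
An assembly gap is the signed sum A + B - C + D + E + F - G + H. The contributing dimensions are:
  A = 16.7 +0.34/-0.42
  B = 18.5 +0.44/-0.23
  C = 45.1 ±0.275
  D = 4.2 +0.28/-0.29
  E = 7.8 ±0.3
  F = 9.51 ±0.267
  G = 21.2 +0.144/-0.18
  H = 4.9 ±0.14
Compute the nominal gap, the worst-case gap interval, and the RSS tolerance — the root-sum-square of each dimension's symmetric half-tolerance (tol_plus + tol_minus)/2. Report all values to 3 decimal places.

Stack each dimension's contribution:
  +A: nom +16.700 → Σnom=16.700; wc +0.340/-0.420 → slack +0.340/-0.420; half-tol=0.380, Σhalf²=0.144400
  +B: nom +18.500 → Σnom=35.200; wc +0.440/-0.230 → slack +0.780/-0.650; half-tol=0.335, Σhalf²=0.256625
  -C: nom -45.100 → Σnom=-9.900; wc +0.275/-0.275 → slack +1.055/-0.925; half-tol=0.275, Σhalf²=0.332250
  +D: nom +4.200 → Σnom=-5.700; wc +0.280/-0.290 → slack +1.335/-1.215; half-tol=0.285, Σhalf²=0.413475
  +E: nom +7.800 → Σnom=2.100; wc +0.300/-0.300 → slack +1.635/-1.515; half-tol=0.300, Σhalf²=0.503475
  +F: nom +9.510 → Σnom=11.610; wc +0.267/-0.267 → slack +1.902/-1.782; half-tol=0.267, Σhalf²=0.574764
  -G: nom -21.200 → Σnom=-9.590; wc +0.180/-0.144 → slack +2.082/-1.926; half-tol=0.162, Σhalf²=0.601008
  +H: nom +4.900 → Σnom=-4.690; wc +0.140/-0.140 → slack +2.222/-2.066; half-tol=0.140, Σhalf²=0.620608
Nominal = -4.690. Worst-case = [-4.690 - 2.066, -4.690 + 2.222] = [-6.756, -2.468]. RSS = √0.620608 = 0.788.

nominal=-4.690 wc=[-6.756,-2.468] rss=0.788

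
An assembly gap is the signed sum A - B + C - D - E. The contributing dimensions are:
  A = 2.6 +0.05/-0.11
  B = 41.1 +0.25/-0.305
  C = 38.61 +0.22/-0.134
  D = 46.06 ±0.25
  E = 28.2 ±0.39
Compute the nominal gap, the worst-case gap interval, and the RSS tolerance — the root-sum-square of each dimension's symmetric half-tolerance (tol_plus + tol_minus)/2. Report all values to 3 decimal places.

Stack each dimension's contribution:
  +A: nom +2.600 → Σnom=2.600; wc +0.050/-0.110 → slack +0.050/-0.110; half-tol=0.080, Σhalf²=0.006400
  -B: nom -41.100 → Σnom=-38.500; wc +0.305/-0.250 → slack +0.355/-0.360; half-tol=0.277, Σhalf²=0.083406
  +C: nom +38.610 → Σnom=0.110; wc +0.220/-0.134 → slack +0.575/-0.494; half-tol=0.177, Σhalf²=0.114735
  -D: nom -46.060 → Σnom=-45.950; wc +0.250/-0.250 → slack +0.825/-0.744; half-tol=0.250, Σhalf²=0.177235
  -E: nom -28.200 → Σnom=-74.150; wc +0.390/-0.390 → slack +1.215/-1.134; half-tol=0.390, Σhalf²=0.329335
Nominal = -74.150. Worst-case = [-74.150 - 1.134, -74.150 + 1.215] = [-75.284, -72.935]. RSS = √0.329335 = 0.574.

nominal=-74.150 wc=[-75.284,-72.935] rss=0.574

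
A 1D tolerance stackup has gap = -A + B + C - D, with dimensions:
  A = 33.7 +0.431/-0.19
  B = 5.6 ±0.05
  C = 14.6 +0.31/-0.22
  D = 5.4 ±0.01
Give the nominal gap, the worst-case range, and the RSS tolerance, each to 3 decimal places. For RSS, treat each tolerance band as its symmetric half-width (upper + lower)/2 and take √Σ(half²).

Stack each dimension's contribution:
  -A: nom -33.700 → Σnom=-33.700; wc +0.190/-0.431 → slack +0.190/-0.431; half-tol=0.310, Σhalf²=0.096410
  +B: nom +5.600 → Σnom=-28.100; wc +0.050/-0.050 → slack +0.240/-0.481; half-tol=0.050, Σhalf²=0.098910
  +C: nom +14.600 → Σnom=-13.500; wc +0.310/-0.220 → slack +0.550/-0.701; half-tol=0.265, Σhalf²=0.169135
  -D: nom -5.400 → Σnom=-18.900; wc +0.010/-0.010 → slack +0.560/-0.711; half-tol=0.010, Σhalf²=0.169235
Nominal = -18.900. Worst-case = [-18.900 - 0.711, -18.900 + 0.560] = [-19.611, -18.340]. RSS = √0.169235 = 0.411.

nominal=-18.900 wc=[-19.611,-18.340] rss=0.411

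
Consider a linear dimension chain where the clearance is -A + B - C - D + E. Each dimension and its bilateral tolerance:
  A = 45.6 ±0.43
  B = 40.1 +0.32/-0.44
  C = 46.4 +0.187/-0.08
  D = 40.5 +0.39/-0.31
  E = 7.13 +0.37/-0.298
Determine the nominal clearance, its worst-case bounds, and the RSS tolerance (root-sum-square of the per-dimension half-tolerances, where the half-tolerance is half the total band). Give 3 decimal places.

Stack each dimension's contribution:
  -A: nom -45.600 → Σnom=-45.600; wc +0.430/-0.430 → slack +0.430/-0.430; half-tol=0.430, Σhalf²=0.184900
  +B: nom +40.100 → Σnom=-5.500; wc +0.320/-0.440 → slack +0.750/-0.870; half-tol=0.380, Σhalf²=0.329300
  -C: nom -46.400 → Σnom=-51.900; wc +0.080/-0.187 → slack +0.830/-1.057; half-tol=0.134, Σhalf²=0.347122
  -D: nom -40.500 → Σnom=-92.400; wc +0.310/-0.390 → slack +1.140/-1.447; half-tol=0.350, Σhalf²=0.469622
  +E: nom +7.130 → Σnom=-85.270; wc +0.370/-0.298 → slack +1.510/-1.745; half-tol=0.334, Σhalf²=0.581178
Nominal = -85.270. Worst-case = [-85.270 - 1.745, -85.270 + 1.510] = [-87.015, -83.760]. RSS = √0.581178 = 0.762.

nominal=-85.270 wc=[-87.015,-83.760] rss=0.762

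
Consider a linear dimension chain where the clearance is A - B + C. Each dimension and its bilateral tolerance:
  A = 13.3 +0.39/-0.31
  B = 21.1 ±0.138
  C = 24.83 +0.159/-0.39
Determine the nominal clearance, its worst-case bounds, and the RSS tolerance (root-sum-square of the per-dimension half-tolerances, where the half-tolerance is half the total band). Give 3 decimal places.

nominal=17.030 wc=[16.192,17.717] rss=0.466

Stack each dimension's contribution:
  +A: nom +13.300 → Σnom=13.300; wc +0.390/-0.310 → slack +0.390/-0.310; half-tol=0.350, Σhalf²=0.122500
  -B: nom -21.100 → Σnom=-7.800; wc +0.138/-0.138 → slack +0.528/-0.448; half-tol=0.138, Σhalf²=0.141544
  +C: nom +24.830 → Σnom=17.030; wc +0.159/-0.390 → slack +0.687/-0.838; half-tol=0.275, Σhalf²=0.216894
Nominal = 17.030. Worst-case = [17.030 - 0.838, 17.030 + 0.687] = [16.192, 17.717]. RSS = √0.216894 = 0.466.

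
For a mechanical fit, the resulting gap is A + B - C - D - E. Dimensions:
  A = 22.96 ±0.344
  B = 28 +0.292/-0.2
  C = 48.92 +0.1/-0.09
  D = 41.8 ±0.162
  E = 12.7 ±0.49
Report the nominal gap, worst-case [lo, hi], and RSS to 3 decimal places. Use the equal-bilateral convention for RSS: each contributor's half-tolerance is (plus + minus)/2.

Stack each dimension's contribution:
  +A: nom +22.960 → Σnom=22.960; wc +0.344/-0.344 → slack +0.344/-0.344; half-tol=0.344, Σhalf²=0.118336
  +B: nom +28.000 → Σnom=50.960; wc +0.292/-0.200 → slack +0.636/-0.544; half-tol=0.246, Σhalf²=0.178852
  -C: nom -48.920 → Σnom=2.040; wc +0.090/-0.100 → slack +0.726/-0.644; half-tol=0.095, Σhalf²=0.187877
  -D: nom -41.800 → Σnom=-39.760; wc +0.162/-0.162 → slack +0.888/-0.806; half-tol=0.162, Σhalf²=0.214121
  -E: nom -12.700 → Σnom=-52.460; wc +0.490/-0.490 → slack +1.378/-1.296; half-tol=0.490, Σhalf²=0.454221
Nominal = -52.460. Worst-case = [-52.460 - 1.296, -52.460 + 1.378] = [-53.756, -51.082]. RSS = √0.454221 = 0.674.

nominal=-52.460 wc=[-53.756,-51.082] rss=0.674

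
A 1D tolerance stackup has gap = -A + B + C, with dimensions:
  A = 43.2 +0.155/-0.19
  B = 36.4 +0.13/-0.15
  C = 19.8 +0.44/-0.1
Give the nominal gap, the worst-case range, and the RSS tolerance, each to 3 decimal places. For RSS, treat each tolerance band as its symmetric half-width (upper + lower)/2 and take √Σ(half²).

nominal=13.000 wc=[12.595,13.760] rss=0.350

Stack each dimension's contribution:
  -A: nom -43.200 → Σnom=-43.200; wc +0.190/-0.155 → slack +0.190/-0.155; half-tol=0.172, Σhalf²=0.029756
  +B: nom +36.400 → Σnom=-6.800; wc +0.130/-0.150 → slack +0.320/-0.305; half-tol=0.140, Σhalf²=0.049356
  +C: nom +19.800 → Σnom=13.000; wc +0.440/-0.100 → slack +0.760/-0.405; half-tol=0.270, Σhalf²=0.122256
Nominal = 13.000. Worst-case = [13.000 - 0.405, 13.000 + 0.760] = [12.595, 13.760]. RSS = √0.122256 = 0.350.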